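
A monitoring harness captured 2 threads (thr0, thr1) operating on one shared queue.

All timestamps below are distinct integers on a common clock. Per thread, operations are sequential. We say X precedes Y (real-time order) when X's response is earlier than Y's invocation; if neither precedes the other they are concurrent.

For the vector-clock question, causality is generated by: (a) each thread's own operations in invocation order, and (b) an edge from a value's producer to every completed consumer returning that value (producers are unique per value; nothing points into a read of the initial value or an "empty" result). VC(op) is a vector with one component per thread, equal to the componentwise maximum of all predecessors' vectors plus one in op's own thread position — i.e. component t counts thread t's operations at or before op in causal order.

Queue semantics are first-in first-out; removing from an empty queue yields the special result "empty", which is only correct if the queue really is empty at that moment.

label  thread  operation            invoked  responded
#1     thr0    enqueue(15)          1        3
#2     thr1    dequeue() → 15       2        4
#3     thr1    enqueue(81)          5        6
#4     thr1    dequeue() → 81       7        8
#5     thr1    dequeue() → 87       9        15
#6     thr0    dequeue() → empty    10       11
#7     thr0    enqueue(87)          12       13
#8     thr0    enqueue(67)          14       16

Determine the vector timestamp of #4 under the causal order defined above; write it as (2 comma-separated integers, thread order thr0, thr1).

(1, 3)

no predecessors for #1 (invoked 1): thr0 increments from zero → (1, 0)
merge at #2 (invoked 2): VC(#1)=(1, 0), own-thread bump on thr1 → (1, 1)
merge at #6 (invoked 10): VC(#1)=(1, 0), own-thread bump on thr0 → (2, 0)
merge at #3 (invoked 5): VC(#2)=(1, 1), own-thread bump on thr1 → (1, 2)
merge at #7 (invoked 12): VC(#6)=(2, 0), own-thread bump on thr0 → (3, 0)
merge at #4 (invoked 7): VC(#3)=(1, 2), own-thread bump on thr1 → (1, 3)
merge at #8 (invoked 14): VC(#7)=(3, 0), own-thread bump on thr0 → (4, 0)
merge at #5 (invoked 9): VC(#4)=(1, 3), VC(#7)=(3, 0), own-thread bump on thr1 → (3, 4)
target: VC(#4) = (1, 3)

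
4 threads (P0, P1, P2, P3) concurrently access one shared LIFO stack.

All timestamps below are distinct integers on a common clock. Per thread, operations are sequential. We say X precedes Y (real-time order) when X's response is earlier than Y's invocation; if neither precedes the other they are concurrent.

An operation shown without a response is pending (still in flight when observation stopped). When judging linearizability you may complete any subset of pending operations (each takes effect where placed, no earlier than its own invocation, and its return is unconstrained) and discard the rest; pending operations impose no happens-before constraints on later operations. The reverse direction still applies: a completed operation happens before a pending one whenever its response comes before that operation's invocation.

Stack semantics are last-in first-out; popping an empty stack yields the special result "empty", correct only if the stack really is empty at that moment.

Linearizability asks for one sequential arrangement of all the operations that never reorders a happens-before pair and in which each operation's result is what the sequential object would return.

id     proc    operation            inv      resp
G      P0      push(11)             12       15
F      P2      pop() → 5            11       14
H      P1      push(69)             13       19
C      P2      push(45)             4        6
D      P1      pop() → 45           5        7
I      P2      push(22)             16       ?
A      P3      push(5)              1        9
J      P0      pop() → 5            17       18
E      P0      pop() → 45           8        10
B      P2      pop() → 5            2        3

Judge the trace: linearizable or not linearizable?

through event 9 a valid linearization exists; event 10 (E responding at time 10) ends that
all 10 real-time-respecting orders fail — 5 completed LIFO stack operations, no legal replay
for example A, B, C, D, E fails at step 5: E pop() → 45 is not legal there
for example A, B, D, C, E fails at step 3: D pop() → 45 is not legal there

not linearizable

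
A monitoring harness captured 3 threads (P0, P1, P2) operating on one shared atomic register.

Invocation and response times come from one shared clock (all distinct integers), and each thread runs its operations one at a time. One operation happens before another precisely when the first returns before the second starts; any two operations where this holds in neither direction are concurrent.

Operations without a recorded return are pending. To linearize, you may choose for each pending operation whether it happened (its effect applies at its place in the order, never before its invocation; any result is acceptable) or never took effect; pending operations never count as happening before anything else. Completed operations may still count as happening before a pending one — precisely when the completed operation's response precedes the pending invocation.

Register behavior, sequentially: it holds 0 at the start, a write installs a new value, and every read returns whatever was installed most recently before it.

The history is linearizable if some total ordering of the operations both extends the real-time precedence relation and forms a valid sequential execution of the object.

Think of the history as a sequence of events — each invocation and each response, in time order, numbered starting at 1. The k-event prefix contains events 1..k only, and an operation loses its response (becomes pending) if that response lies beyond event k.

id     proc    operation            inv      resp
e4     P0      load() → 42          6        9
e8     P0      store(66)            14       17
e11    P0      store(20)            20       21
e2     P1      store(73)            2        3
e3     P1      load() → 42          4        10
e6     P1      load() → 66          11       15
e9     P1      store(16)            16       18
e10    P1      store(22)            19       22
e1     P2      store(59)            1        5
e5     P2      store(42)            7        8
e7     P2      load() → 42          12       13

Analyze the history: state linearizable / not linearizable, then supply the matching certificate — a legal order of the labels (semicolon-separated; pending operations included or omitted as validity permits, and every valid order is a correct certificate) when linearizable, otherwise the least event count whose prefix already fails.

linearizable — witness: e1; e2; e5; e3; e4; e7; e8; e6; e9; e10; e11

1. e1 store(59), leaving value 59
2. e2 store(73), leaving value 73
3. e5 store(42), leaving value 42
4. e3 load() → 42, leaving value 42
5. e4 load() → 42, leaving value 42
6. e7 load() → 42, leaving value 42
7. e8 store(66), leaving value 66
8. e6 load() → 66, leaving value 66
9. e9 store(16), leaving value 16
10. e10 store(22), leaving value 22
11. e11 store(20), leaving value 20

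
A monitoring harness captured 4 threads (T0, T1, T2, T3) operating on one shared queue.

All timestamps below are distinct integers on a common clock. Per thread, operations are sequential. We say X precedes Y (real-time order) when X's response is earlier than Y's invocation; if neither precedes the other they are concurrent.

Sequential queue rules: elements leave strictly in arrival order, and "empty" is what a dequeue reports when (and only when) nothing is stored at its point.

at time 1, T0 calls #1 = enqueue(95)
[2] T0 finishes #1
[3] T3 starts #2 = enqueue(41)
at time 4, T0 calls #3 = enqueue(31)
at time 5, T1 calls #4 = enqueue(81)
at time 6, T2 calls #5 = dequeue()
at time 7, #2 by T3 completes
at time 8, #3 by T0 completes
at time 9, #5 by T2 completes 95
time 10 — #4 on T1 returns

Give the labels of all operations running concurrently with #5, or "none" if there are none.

#2, #3, #4

concurrent with #5 ([6,9]): every op whose interval crosses 6..9
#1 [1,2]: before
#2 [3,7]: concurrent
#3 [4,8]: concurrent
#4 [5,10]: concurrent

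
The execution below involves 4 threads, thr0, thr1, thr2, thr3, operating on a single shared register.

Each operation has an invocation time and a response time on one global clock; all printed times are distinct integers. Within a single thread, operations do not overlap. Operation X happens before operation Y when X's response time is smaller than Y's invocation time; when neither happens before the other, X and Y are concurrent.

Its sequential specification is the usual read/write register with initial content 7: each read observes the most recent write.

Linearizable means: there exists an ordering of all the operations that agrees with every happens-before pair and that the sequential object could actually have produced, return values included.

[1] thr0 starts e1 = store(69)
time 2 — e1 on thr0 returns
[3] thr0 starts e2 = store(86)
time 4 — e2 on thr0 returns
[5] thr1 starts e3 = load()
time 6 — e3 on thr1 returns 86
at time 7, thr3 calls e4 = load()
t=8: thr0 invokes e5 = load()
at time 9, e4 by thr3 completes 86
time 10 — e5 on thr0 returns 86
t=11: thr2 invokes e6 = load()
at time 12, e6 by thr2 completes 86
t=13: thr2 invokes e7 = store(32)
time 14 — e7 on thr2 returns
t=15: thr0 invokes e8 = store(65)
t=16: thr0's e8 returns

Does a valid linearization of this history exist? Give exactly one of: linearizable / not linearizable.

linearizable

witness order: e1, e2, e3, e4, e5, e6, e7, e8
step 1: e1 store(69) — value 69
step 2: e2 store(86) — value 86
step 3: e3 load() → 86 — value 86
step 4: e4 load() → 86 — value 86
step 5: e5 load() → 86 — value 86
step 6: e6 load() → 86 — value 86
step 7: e7 store(32) — value 32
step 8: e8 store(65) — value 65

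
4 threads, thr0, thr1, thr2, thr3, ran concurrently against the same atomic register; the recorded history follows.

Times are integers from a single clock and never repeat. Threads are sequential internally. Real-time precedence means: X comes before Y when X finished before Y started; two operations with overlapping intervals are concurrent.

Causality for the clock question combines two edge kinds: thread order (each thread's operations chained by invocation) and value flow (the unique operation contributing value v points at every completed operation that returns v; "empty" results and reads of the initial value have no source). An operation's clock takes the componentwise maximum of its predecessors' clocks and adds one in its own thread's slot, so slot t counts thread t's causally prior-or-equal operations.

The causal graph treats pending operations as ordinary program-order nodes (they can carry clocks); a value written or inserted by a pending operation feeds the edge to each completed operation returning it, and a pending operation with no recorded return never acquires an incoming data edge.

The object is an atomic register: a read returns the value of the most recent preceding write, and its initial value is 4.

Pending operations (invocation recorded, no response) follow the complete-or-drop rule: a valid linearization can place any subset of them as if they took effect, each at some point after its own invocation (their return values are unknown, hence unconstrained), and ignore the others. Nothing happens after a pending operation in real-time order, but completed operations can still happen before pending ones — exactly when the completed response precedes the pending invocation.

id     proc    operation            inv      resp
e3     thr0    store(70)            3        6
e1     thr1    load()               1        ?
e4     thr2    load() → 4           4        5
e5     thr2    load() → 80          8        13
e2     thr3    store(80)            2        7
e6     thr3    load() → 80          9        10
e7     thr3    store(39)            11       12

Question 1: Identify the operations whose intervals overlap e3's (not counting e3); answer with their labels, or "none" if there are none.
e3 spans [3,6]: anything still running between times 3 and 6 counts as concurrent
e1 [1,…): concurrent
e2 [2,7]: concurrent
e4 [4,5]: concurrent
e5 [8,13]: after
e6 [9,10]: after
e7 [11,12]: after

e1, e2, e4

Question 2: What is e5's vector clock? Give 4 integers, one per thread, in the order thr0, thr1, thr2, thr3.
invoked at 2, e2 has no predecessors; its own thr3 bump gives (0, 0, 0, 1)
invoked at 4, e4 has no predecessors; its own thr2 bump gives (0, 0, 1, 0)
invoked at 1, e1 has no predecessors; its own thr1 bump gives (0, 1, 0, 0)
invoked at 3, e3 has no predecessors; its own thr0 bump gives (1, 0, 0, 0)
VC(e6, invoked at 9): max of VC(e2)=(0, 0, 0, 1), then +1 on thread thr3 → (0, 0, 0, 2)
VC(e7, invoked at 11): max of VC(e6)=(0, 0, 0, 2), then +1 on thread thr3 → (0, 0, 0, 3)
VC(e5, invoked at 8): max of VC(e2)=(0, 0, 0, 1), VC(e4)=(0, 0, 1, 0), then +1 on thread thr2 → (0, 0, 2, 1)
target: VC(e5) = (0, 0, 2, 1)

(0, 0, 2, 1)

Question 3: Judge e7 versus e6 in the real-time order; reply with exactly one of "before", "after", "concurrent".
e7 spans [11,12], e6 spans [9,10]
resp(e6)=10 < inv(e7)=11

after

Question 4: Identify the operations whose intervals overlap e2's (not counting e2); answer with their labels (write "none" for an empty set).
e2 runs from 2 to 7; window-overlapping ops are concurrent
e1 [1,…): concurrent
e3 [3,6]: concurrent
e4 [4,5]: concurrent
e5 [8,13]: after
e6 [9,10]: after
e7 [11,12]: after

e1, e3, e4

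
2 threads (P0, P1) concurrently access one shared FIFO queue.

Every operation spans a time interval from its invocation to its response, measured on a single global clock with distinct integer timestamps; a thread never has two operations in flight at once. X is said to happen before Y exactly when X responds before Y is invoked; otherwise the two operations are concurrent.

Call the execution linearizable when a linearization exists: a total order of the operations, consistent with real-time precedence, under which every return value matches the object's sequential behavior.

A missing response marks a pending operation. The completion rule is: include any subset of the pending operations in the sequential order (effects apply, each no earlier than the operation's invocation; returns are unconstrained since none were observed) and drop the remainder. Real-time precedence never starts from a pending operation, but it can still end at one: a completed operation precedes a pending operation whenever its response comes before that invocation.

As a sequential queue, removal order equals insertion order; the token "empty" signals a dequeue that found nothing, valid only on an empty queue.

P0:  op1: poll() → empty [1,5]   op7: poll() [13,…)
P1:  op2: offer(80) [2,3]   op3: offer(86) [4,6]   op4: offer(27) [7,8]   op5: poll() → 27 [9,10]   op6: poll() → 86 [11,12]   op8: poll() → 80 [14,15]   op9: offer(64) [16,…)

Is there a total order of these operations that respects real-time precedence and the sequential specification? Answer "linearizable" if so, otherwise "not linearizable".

not linearizable

prefix check: 1..9 passes, 1..10 fails once op5's time-10 response joins
all 3 real-time-respecting orders fail — 5 completed FIFO queue operations, no legal replay
take op1, op2, op3, op4, op5: step 5 already fails, because op5 poll() → 27 cannot occur there
take op2, op1, op3, op4, op5: step 2 already fails, because op1 poll() → empty cannot occur there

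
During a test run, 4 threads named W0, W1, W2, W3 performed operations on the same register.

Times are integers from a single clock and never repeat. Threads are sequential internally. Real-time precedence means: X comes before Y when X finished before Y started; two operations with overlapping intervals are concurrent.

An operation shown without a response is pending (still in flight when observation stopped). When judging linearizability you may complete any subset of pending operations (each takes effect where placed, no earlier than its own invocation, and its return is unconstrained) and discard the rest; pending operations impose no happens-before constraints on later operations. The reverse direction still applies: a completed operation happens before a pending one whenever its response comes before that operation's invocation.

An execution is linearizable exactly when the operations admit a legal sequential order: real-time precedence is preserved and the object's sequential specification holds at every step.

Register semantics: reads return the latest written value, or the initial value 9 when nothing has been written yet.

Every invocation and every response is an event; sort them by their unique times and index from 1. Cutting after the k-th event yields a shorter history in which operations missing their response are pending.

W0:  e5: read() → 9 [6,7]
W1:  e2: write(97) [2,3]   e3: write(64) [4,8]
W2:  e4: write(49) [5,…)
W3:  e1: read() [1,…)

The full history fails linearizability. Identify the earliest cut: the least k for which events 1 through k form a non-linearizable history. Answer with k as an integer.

7

events 1..6 are linearizable; a witness order is e1, e2:
step 1: e1 read() (pending, included) — value 9
step 2: e2 write(97) — value 97
with event 7 included (e5 responding at time 7), all real-time-consistent orders fail
every completion of the 3 pending operations (e1, e3, e4) was checked; none linearizes
sample order e2, e5 (pending dropped) stalls at step 2 — e5 read() → 9 has no legal effect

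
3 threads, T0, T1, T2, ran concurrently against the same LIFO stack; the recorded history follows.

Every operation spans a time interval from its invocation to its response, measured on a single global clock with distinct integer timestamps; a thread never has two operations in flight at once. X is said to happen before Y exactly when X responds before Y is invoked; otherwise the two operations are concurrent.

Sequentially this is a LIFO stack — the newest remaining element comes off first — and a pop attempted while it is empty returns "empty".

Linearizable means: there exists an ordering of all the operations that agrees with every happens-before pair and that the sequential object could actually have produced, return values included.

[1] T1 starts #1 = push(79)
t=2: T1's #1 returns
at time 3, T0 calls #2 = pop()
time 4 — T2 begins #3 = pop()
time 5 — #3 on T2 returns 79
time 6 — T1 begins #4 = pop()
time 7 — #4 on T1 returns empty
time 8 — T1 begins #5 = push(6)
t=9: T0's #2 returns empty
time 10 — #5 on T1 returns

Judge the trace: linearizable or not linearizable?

linearizable

witness order: #1, #3, #2, #4, #5
step 1: #1 push(79) — stack <79>
step 2: #3 pop() → 79 — stack <>
step 3: #2 pop() → empty — stack <>
step 4: #4 pop() → empty — stack <>
step 5: #5 push(6) — stack <6>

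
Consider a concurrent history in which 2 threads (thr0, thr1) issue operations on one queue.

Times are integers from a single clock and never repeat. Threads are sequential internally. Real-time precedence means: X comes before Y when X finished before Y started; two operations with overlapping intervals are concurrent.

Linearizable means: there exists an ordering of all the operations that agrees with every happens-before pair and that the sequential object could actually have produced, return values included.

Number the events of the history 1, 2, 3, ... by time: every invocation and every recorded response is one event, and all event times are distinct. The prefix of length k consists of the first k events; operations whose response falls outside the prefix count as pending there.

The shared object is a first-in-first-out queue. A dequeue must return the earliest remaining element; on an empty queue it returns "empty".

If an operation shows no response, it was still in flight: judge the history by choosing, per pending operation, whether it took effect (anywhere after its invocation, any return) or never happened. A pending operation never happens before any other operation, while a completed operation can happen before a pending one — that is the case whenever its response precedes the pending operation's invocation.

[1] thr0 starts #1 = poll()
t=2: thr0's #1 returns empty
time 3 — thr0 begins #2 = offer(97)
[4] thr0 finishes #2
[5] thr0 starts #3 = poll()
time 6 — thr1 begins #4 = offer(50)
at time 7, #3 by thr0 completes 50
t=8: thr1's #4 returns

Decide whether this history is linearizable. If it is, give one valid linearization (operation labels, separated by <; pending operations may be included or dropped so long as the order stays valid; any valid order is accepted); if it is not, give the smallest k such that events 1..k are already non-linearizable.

the violation lands at event 7, #3's response at time 7: events 1..6 linearize, events 1..7 do not
one real-time candidate order over the 3 completed operations — the queue replay rejects it
including or dropping the 1 pending operation (#4) in any combination fails
e.g. #1, #2, #3 (pending dropped): illegal at step 3, since #3 poll() → 50 cannot apply there

not linearizable — minimal violating prefix: 7 events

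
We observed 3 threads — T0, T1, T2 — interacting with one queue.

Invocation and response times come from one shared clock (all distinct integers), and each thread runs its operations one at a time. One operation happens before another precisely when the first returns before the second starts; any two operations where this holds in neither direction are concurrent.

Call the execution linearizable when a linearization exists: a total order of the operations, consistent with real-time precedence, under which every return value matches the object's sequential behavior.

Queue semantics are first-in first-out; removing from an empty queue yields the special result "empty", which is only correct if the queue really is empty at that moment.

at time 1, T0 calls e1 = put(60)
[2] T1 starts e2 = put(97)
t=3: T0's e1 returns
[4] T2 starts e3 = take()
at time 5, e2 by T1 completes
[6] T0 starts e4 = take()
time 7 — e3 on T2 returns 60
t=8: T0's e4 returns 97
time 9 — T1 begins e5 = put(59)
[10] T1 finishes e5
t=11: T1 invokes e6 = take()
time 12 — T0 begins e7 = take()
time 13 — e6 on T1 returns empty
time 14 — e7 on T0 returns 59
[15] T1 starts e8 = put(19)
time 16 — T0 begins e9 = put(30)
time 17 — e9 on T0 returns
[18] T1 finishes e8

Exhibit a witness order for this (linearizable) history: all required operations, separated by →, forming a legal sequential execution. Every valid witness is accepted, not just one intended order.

e1 → e2 → e3 → e4 → e5 → e7 → e6 → e8 → e9

after step 1 (e1 put(60)): queue <60>
after step 2 (e2 put(97)): queue <60,97>
after step 3 (e3 take() → 60): queue <97>
after step 4 (e4 take() → 97): queue <>
after step 5 (e5 put(59)): queue <59>
after step 6 (e7 take() → 59): queue <>
after step 7 (e6 take() → empty): queue <>
after step 8 (e8 put(19)): queue <19>
after step 9 (e9 put(30)): queue <19,30>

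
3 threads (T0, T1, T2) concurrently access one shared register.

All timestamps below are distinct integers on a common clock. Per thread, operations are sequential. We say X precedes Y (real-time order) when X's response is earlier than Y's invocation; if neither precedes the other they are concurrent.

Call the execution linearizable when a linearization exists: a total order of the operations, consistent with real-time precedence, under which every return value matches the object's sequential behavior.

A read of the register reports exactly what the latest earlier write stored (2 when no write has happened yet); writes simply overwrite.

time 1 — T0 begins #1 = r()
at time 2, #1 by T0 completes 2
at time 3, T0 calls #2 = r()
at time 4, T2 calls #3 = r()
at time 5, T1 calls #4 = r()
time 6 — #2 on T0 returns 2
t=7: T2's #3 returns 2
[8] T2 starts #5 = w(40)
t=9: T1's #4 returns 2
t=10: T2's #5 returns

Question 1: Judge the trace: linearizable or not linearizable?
witness order: #1, #2, #3, #4, #5
1. #1 r() → 2, leaving value 2
2. #2 r() → 2, leaving value 2
3. #3 r() → 2, leaving value 2
4. #4 r() → 2, leaving value 2
5. #5 w(40), leaving value 40

linearizable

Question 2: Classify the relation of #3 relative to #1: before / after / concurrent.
Answer: after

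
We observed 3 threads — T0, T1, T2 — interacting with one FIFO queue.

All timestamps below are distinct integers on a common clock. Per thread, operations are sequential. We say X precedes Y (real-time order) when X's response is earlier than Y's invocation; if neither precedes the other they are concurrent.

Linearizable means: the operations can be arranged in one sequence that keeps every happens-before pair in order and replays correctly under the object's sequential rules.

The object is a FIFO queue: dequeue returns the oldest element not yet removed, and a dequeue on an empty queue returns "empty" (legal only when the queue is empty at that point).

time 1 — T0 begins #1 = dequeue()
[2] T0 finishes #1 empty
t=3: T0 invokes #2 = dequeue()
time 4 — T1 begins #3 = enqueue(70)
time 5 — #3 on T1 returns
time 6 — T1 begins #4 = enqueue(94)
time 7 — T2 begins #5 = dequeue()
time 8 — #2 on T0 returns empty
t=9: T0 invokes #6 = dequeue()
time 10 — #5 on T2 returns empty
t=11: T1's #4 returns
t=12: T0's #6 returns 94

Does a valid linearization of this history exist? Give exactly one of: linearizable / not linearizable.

not linearizable

cut after 11 events: linearizable; cut after 12 events (#6 responds, time 12): not linearizable
18 orders of the 6 completed FIFO queue ops respect real time; none is legal
take #1, #2, #3, #4, #5, #6: step 5 already fails, because #5 dequeue() → empty cannot occur there
take #1, #2, #3, #4, #6, #5: step 5 already fails, because #6 dequeue() → 94 cannot occur there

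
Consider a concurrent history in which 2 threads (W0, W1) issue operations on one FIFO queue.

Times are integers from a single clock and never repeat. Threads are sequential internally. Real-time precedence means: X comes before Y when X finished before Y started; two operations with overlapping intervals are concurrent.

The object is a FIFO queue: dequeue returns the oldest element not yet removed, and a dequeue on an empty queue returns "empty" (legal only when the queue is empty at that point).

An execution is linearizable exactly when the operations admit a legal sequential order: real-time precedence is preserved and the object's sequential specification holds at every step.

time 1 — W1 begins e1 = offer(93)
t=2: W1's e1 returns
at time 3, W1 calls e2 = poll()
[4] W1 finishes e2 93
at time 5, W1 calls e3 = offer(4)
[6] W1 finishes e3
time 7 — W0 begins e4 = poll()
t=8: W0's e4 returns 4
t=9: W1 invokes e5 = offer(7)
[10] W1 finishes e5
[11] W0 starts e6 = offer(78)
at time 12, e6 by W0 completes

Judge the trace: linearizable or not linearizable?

linearizable

witness order: e1, e2, e3, e4, e5, e6
after step 1 (e1 offer(93)): queue <93>
after step 2 (e2 poll() → 93): queue <>
after step 3 (e3 offer(4)): queue <4>
after step 4 (e4 poll() → 4): queue <>
after step 5 (e5 offer(7)): queue <7>
after step 6 (e6 offer(78)): queue <7,78>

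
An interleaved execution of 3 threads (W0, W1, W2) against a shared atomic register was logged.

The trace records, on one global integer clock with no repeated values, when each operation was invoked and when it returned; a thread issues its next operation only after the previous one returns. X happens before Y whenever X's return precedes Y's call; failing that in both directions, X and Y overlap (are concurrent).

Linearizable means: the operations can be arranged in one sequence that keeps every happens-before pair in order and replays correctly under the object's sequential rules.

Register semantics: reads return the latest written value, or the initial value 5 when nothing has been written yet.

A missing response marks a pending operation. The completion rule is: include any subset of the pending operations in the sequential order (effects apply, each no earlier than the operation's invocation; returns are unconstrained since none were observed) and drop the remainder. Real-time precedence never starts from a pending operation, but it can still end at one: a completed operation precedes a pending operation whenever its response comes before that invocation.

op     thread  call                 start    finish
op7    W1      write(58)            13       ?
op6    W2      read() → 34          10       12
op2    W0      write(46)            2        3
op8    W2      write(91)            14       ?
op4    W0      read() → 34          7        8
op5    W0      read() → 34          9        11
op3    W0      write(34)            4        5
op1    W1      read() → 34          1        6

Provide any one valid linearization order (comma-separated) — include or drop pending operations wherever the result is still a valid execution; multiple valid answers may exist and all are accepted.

op2, op3, op1, op4, op5, op6

step 1: op2 write(46) — value 46
step 2: op3 write(34) — value 34
step 3: op1 read() → 34 — value 34
step 4: op4 read() → 34 — value 34
step 5: op5 read() → 34 — value 34
step 6: op6 read() → 34 — value 34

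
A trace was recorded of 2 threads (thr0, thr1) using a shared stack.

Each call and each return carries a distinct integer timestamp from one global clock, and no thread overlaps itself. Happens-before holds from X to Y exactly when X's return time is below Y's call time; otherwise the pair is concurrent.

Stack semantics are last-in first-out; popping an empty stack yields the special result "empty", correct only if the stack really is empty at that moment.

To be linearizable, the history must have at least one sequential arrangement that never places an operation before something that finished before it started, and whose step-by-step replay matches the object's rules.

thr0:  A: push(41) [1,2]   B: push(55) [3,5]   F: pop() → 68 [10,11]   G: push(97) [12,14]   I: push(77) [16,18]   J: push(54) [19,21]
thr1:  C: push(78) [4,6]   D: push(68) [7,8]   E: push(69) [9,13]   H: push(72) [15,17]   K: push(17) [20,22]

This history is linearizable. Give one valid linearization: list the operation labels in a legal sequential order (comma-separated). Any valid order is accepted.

A, B, C, D, F, E, G, H, I, J, K

after step 1 (A push(41)): stack <41>
after step 2 (B push(55)): stack <41,55>
after step 3 (C push(78)): stack <41,55,78>
after step 4 (D push(68)): stack <41,55,78,68>
after step 5 (F pop() → 68): stack <41,55,78>
after step 6 (E push(69)): stack <41,55,78,69>
after step 7 (G push(97)): stack <41,55,78,69,97>
after step 8 (H push(72)): stack <41,55,78,69,97,72>
after step 9 (I push(77)): stack <41,55,78,69,97,72,77>
after step 10 (J push(54)): stack <41,55,78,69,97,72,77,54>
after step 11 (K push(17)): stack <41,55,78,69,97,72,77,54,17>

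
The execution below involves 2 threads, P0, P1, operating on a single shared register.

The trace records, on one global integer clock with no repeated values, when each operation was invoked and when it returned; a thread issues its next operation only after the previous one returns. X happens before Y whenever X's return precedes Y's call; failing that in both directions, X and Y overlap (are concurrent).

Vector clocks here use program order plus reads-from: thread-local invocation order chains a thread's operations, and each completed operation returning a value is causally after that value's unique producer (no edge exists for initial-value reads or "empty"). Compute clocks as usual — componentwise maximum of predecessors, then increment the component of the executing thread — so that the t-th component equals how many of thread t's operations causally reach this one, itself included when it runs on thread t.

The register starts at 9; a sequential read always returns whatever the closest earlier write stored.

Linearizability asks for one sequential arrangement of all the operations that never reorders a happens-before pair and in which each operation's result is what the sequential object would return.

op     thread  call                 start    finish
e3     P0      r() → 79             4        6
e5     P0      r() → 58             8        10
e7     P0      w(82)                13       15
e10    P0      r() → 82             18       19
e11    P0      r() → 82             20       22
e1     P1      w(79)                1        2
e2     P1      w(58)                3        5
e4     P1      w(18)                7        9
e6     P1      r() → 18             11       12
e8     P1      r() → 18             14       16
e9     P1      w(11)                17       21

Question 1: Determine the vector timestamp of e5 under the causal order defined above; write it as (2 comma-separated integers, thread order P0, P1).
root op e1, invoked 1: fresh clock plus P1's own tick → (0, 1)
e2, invoked 3, takes VC(e1)=(0, 1) under max, adds 1 for P1 → (0, 2)
e3, invoked 4, takes VC(e1)=(0, 1) under max, adds 1 for P0 → (1, 1)
e4, invoked 7, takes VC(e2)=(0, 2) under max, adds 1 for P1 → (0, 3)
e6, invoked 11, takes VC(e4)=(0, 3) under max, adds 1 for P1 → (0, 4)
e5, invoked 8, takes VC(e2)=(0, 2), VC(e3)=(1, 1) under max, adds 1 for P0 → (2, 2)
e8, invoked 14, takes VC(e4)=(0, 3), VC(e6)=(0, 4) under max, adds 1 for P1 → (0, 5)
e7, invoked 13, takes VC(e5)=(2, 2) under max, adds 1 for P0 → (3, 2)
e9, invoked 17, takes VC(e8)=(0, 5) under max, adds 1 for P1 → (0, 6)
e10, invoked 18, takes VC(e7)=(3, 2) under max, adds 1 for P0 → (4, 2)
e11, invoked 20, takes VC(e7)=(3, 2), VC(e10)=(4, 2) under max, adds 1 for P0 → (5, 2)
target: VC(e5) = (2, 2)

(2, 2)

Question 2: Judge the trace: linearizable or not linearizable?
one valid linearization: e1, e3, e2, e5, e4, e6, e8, e7, e10, e11, e9
step 1: e1 w(79) — value 79
step 2: e3 r() → 79 — value 79
step 3: e2 w(58) — value 58
step 4: e5 r() → 58 — value 58
step 5: e4 w(18) — value 18
step 6: e6 r() → 18 — value 18
step 7: e8 r() → 18 — value 18
step 8: e7 w(82) — value 82
step 9: e10 r() → 82 — value 82
step 10: e11 r() → 82 — value 82
step 11: e9 w(11) — value 11

linearizable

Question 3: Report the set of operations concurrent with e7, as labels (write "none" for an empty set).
e7 spans [13,15]: anything still running between times 13 and 15 counts as concurrent
e1 [1,2]: before
e2 [3,5]: before
e3 [4,6]: before
e4 [7,9]: before
e5 [8,10]: before
e6 [11,12]: before
e8 [14,16]: concurrent
e9 [17,21]: after
e10 [18,19]: after
e11 [20,22]: after

e8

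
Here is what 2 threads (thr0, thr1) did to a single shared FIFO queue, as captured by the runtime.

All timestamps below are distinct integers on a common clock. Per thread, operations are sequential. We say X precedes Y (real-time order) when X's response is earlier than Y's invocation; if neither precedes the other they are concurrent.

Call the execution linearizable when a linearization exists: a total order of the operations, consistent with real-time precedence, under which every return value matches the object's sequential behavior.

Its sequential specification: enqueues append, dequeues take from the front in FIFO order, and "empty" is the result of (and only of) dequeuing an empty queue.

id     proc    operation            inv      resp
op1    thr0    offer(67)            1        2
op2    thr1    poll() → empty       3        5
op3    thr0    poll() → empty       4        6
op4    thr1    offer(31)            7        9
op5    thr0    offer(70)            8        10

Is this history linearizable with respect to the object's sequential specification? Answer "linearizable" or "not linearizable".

not linearizable

prefix check: 1..5 passes, 1..6 fails once op3's time-6 response joins
every one of the 2 real-time-consistent orders over 3 completed FIFO queue ops fails the sequential spec
one such order, op1, op2, op3, breaks at step 2 where op2 poll() → empty is illegal
one such order, op1, op3, op2, breaks at step 2 where op3 poll() → empty is illegal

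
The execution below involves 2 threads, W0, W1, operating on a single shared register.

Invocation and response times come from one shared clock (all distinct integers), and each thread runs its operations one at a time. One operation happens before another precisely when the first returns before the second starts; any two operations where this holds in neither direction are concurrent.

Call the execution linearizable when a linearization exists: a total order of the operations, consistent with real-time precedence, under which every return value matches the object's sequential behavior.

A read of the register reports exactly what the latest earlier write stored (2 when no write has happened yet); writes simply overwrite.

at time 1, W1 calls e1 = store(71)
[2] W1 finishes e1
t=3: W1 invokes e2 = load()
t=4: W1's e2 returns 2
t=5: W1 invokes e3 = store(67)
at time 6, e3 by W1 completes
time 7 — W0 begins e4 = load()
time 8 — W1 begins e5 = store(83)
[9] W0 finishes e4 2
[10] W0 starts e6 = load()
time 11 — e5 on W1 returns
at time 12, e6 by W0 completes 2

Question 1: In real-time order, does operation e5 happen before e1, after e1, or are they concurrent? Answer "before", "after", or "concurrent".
Answer: after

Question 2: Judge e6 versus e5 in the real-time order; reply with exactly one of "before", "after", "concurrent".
Answer: concurrent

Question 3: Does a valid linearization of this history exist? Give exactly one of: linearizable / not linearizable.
not linearizable

through event 3 a valid linearization exists; event 4 (e2 responding at time 4) ends that
one real-time candidate order over the 2 completed operations — the register replay rejects it
e.g. e1, e2: illegal at step 2, since e2 load() → 2 cannot apply there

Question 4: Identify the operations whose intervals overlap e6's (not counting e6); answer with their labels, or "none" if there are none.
Answer: e5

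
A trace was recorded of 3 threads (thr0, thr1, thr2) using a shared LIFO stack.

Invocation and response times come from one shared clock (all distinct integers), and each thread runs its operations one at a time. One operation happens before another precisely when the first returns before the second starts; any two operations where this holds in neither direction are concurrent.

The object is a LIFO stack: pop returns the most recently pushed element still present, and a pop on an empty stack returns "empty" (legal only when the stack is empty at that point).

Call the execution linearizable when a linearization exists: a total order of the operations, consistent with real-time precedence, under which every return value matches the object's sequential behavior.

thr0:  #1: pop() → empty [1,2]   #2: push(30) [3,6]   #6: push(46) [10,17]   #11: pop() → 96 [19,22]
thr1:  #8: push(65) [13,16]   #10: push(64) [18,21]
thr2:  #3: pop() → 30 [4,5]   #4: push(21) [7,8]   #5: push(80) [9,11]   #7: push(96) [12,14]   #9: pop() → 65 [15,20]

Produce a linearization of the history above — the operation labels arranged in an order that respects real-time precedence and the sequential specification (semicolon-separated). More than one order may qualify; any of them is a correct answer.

#1; #2; #3; #4; #5; #6; #7; #8; #9; #11; #10

1. #1 pop() → empty, leaving stack <>
2. #2 push(30), leaving stack <30>
3. #3 pop() → 30, leaving stack <>
4. #4 push(21), leaving stack <21>
5. #5 push(80), leaving stack <21,80>
6. #6 push(46), leaving stack <21,80,46>
7. #7 push(96), leaving stack <21,80,46,96>
8. #8 push(65), leaving stack <21,80,46,96,65>
9. #9 pop() → 65, leaving stack <21,80,46,96>
10. #11 pop() → 96, leaving stack <21,80,46>
11. #10 push(64), leaving stack <21,80,46,64>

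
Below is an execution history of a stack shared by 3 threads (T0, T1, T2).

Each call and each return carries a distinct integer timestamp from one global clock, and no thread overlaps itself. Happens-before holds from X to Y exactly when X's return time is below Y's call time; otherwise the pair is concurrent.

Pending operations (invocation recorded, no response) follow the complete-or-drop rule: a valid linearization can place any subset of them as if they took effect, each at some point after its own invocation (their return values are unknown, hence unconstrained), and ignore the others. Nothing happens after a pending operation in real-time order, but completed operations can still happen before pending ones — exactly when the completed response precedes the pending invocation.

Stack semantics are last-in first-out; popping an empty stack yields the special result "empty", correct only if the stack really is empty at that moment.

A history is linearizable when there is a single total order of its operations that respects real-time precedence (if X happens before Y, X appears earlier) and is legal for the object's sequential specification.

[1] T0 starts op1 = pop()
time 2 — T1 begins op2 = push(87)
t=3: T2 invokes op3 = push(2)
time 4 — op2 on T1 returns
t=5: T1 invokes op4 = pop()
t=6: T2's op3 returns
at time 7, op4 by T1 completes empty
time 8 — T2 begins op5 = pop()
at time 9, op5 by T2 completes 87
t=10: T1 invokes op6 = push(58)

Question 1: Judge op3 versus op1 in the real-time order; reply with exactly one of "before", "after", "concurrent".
concurrent

op3 spans [3,6], op1 spans [1,…)
the intervals overlap in both directions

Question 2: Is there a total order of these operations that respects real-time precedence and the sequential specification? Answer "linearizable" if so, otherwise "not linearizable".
not linearizable

already the first 9 events (up to op5's response at time 9) admit no linearization; the first 8 still do
3 orders of the 4 completed stack ops respect real time; none is legal
include/drop combinations of the 1 pending operation (op1) were all tried; none helps
one such order, op2, op3, op4, op5 (pending dropped), breaks at step 3 where op4 pop() → empty is illegal
one such order, op2, op4, op3, op5 (pending dropped), breaks at step 2 where op4 pop() → empty is illegal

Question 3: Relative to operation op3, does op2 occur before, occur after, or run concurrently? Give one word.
concurrent

op2 spans [2,4], op3 spans [3,6]
the intervals overlap in both directions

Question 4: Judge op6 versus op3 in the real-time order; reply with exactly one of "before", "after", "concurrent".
after

op6 spans [10,…), op3 spans [3,6]
resp(op3)=6 < inv(op6)=10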